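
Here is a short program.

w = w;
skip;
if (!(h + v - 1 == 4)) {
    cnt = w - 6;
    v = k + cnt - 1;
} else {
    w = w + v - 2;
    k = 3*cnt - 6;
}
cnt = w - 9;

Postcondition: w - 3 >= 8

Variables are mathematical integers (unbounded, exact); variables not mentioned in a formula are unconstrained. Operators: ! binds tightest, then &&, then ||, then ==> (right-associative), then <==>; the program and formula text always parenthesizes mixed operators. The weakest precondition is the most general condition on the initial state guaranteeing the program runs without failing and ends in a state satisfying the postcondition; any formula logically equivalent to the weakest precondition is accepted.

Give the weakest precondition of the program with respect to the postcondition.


Working backward. After the program, the postcondition w - 3 >= 8 must hold; in canonical form it is w >= 11.
Before cnt := w - 9: w >= 11
Then branch requires w >= 11; else branch requires v + w >= 13.
Before the if: ((!(h + v == 5)) ==> w >= 11) && (h + v == 5 ==> v + w >= 13)
Before skip: ((!(h + v == 5)) ==> w >= 11) && (h + v == 5 ==> v + w >= 13)
Before w := w: ((!(h + v == 5)) ==> w >= 11) && (h + v == 5 ==> v + w >= 13)
Answer: WP = ((!(h + v == 5)) ==> w >= 11) && (h + v == 5 ==> v + w >= 13)


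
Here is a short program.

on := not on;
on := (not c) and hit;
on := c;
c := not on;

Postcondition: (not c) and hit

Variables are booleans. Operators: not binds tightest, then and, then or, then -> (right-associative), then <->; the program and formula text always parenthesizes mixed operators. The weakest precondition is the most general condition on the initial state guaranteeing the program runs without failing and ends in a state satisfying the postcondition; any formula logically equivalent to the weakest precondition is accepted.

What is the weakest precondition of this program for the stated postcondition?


Working backward. After the program, (not c) and hit must hold.
Before c := not on: on and hit
Before on := c: c and hit
Before on := (not c) and hit: c and hit
Before on := not on: c and hit
Answer: WP = c and hit


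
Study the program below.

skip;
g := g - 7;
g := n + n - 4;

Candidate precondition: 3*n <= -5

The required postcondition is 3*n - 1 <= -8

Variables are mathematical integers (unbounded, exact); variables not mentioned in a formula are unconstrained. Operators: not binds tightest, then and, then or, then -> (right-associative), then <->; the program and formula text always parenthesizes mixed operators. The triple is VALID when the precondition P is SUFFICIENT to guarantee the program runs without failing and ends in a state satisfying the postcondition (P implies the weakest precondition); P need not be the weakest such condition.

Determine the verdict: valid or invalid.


Working backward. After the program, the postcondition 3*n - 1 <= -8 must hold; in canonical form it is 3*n <= -7.
Before g := n + n - 4: 3*n <= -7
Before g := g - 7: 3*n <= -7
Before skip: 3*n <= -7
The weakest precondition is 3*n <= -7.
Check whether 3*n <= -5 implies it.
Countermodel: at the initial state n = -2, the precondition holds but the weakest precondition fails.
Answer: invalid


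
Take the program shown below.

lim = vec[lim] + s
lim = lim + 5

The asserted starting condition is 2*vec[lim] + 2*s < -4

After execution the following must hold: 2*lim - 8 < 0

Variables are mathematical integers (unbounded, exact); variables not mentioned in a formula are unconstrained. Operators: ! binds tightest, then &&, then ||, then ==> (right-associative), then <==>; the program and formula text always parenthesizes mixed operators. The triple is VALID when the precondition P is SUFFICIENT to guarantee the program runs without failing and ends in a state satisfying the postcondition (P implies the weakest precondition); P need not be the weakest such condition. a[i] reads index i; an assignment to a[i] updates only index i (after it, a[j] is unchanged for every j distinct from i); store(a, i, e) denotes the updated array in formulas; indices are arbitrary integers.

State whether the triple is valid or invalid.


Working backward. After the program, the postcondition 2*lim - 8 < 0 must hold; in canonical form it is 2*lim < 8.
Before lim := lim + 5: 2*lim < -2
Before lim := vec[lim] + s: 2*vec[lim] + 2*s < -2
The weakest precondition is 2*vec[lim] + 2*s < -2.
Check whether 2*vec[lim] + 2*s < -4 implies it.
Every state satisfying the precondition satisfies the weakest precondition: the implication holds.
Answer: valid


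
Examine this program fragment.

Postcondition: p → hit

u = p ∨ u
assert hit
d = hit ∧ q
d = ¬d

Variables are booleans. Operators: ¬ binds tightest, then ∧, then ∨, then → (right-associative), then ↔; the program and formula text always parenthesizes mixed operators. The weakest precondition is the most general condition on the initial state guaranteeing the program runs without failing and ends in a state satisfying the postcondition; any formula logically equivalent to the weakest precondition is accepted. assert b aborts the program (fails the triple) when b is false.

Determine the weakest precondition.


Working backward. After the program, p → hit must hold.
Before d := ¬d: p → hit
Before d := hit ∧ q: p → hit
Before assert hit: hit ∧ (p → hit)
Before u := p ∨ u: hit ∧ (p → hit)
Answer: WP = hit ∧ (p → hit)


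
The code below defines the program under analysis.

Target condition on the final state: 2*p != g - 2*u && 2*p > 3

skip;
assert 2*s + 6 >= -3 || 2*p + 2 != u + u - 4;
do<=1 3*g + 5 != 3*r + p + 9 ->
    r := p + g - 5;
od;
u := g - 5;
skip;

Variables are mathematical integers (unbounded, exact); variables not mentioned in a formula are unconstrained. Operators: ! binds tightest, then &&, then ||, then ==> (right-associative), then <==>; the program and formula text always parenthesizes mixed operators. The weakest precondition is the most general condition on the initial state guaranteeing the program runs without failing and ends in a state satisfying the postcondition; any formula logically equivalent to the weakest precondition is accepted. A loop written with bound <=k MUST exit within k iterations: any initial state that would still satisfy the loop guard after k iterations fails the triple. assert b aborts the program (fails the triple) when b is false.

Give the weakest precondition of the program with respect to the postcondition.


Working backward. After the program, the postcondition 2*p != g - 2*u && 2*p > 3 must hold; in canonical form it is 2*p + 2*u != g && 2*p > 3.
Before skip: 2*p + 2*u != g && 2*p > 3
Before u := g - 5: g + 2*p != 10 && 2*p > 3
Before the loop (bound <=1), unroll the exhaustion recursion (WP_0 = exit-now case; WP_j = one more guarded iteration, up to j = 1):
  WP_0: (!(3*g != p + 3*r + 4)) && g + 2*p != 10 && 2*p > 3
  WP_1: (3*g != p + 3*r + 4 ==> ((!(4*p != 11)) && g + 2*p != 10 && 2*p > 3)) && ((!(3*g != p + 3*r + 4)) ==> (g + 2*p != 10 && 2*p > 3))
So before the loop: (3*g != p + 3*r + 4 ==> ((!(4*p != 11)) && g + 2*p != 10 && 2*p > 3)) && ((!(3*g != p + 3*r + 4)) ==> (g + 2*p != 10 && 2*p > 3))
Before assert 2*s + 6 >= -3 || 2*p + 2 != u + u - 4: (2*s >= -9 || 2*p != 2*u - 6) && (3*g != p + 3*r + 4 ==> ((!(4*p != 11)) && g + 2*p != 10 && 2*p > 3)) && ((!(3*g != p + 3*r + 4)) ==> (g + 2*p != 10 && 2*p > 3))
Before skip: (2*s >= -9 || 2*p != 2*u - 6) && (3*g != p + 3*r + 4 ==> ((!(4*p != 11)) && g + 2*p != 10 && 2*p > 3)) && ((!(3*g != p + 3*r + 4)) ==> (g + 2*p != 10 && 2*p > 3))
Answer: WP = (2*s >= -9 || 2*p != 2*u - 6) && (3*g != p + 3*r + 4 ==> ((!(4*p != 11)) && g + 2*p != 10 && 2*p > 3)) && ((!(3*g != p + 3*r + 4)) ==> (g + 2*p != 10 && 2*p > 3))


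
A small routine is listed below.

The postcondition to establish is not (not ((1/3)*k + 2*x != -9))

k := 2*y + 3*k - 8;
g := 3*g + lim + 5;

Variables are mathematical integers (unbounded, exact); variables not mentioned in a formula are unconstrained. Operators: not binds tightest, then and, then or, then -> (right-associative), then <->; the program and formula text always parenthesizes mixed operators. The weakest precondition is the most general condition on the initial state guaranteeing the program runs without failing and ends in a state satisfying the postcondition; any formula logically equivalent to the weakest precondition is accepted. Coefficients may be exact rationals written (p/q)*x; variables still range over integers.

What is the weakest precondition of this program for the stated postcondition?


Working backward. After the program, the postcondition not (not ((1/3)*k + 2*x != -9)) must hold; in canonical form it is (1/3)*k + 2*x != -9.
Before g := 3*g + lim + 5: (1/3)*k + 2*x != -9
Before k := 2*y + 3*k - 8: k + 2*x + (2/3)*y != -19/3
Answer: WP = k + 2*x + (2/3)*y != -19/3


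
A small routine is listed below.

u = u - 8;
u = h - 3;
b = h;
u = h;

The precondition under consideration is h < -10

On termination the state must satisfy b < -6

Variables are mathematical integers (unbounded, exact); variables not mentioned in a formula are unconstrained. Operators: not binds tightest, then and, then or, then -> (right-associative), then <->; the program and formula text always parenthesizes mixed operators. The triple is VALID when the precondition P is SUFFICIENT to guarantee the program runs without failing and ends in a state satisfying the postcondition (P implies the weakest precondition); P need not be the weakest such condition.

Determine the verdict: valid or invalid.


Working backward. After the program, b < -6 must hold.
Before u := h: b < -6
Before b := h: h < -6
Before u := h - 3: h < -6
Before u := u - 8: h < -6
The weakest precondition is h < -6.
Check whether h < -10 implies it.
Every state satisfying the precondition satisfies the weakest precondition: the implication holds.
Answer: valid


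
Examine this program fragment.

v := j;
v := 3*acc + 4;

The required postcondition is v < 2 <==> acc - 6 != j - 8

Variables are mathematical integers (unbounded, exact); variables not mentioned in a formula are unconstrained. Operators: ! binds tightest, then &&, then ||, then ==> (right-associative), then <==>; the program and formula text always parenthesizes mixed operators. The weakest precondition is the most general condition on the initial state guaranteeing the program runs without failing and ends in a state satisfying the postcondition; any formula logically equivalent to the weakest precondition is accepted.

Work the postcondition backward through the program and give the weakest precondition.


Working backward. After the program, the postcondition v < 2 <==> acc - 6 != j - 8 must hold; in canonical form it is v < 2 <==> acc != j - 2.
Before v := 3*acc + 4: 3*acc < -2 <==> acc != j - 2
Before v := j: 3*acc < -2 <==> acc != j - 2
Answer: WP = 3*acc < -2 <==> acc != j - 2


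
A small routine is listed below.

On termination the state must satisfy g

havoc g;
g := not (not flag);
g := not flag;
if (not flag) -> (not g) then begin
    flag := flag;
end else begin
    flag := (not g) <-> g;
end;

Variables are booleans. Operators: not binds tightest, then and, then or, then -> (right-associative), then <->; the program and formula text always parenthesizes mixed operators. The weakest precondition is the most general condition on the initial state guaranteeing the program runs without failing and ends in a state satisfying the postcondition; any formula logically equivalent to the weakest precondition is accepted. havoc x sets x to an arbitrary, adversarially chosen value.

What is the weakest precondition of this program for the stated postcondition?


Working backward. After the program, g must hold.
Then branch requires g; else branch requires g.
Before the if: (((not flag) -> (not g)) -> g) and ((not ((not flag) -> (not g))) -> g)
Before g := not flag: (((not flag) -> flag) -> (not flag)) and ((not ((not flag) -> flag)) -> (not flag))
Before g := not (not flag): (((not flag) -> flag) -> (not flag)) and ((not ((not flag) -> flag)) -> (not flag))
Before havoc g: (((not flag) -> flag) -> (not flag)) and ((not ((not flag) -> flag)) -> (not flag))
Answer: WP = (((not flag) -> flag) -> (not flag)) and ((not ((not flag) -> flag)) -> (not flag))


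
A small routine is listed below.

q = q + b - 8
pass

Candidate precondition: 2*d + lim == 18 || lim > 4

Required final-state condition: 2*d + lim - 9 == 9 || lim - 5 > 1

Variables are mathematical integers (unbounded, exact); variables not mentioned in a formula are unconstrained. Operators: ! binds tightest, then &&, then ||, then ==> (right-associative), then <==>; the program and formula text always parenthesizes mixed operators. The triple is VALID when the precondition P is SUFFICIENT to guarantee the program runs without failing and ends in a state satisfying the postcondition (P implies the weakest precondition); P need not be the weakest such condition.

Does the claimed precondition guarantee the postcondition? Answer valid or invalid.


Working backward. After the program, the postcondition 2*d + lim - 9 == 9 || lim - 5 > 1 must hold; in canonical form it is 2*d + lim == 18 || lim > 6.
Before skip: 2*d + lim == 18 || lim > 6
Before q := q + b - 8: 2*d + lim == 18 || lim > 6
The weakest precondition is 2*d + lim == 18 || lim > 6.
Check whether 2*d + lim == 18 || lim > 4 implies it.
Countermodel: at the initial state d = 7, lim = 5, the precondition holds but the weakest precondition fails.
Answer: invalid


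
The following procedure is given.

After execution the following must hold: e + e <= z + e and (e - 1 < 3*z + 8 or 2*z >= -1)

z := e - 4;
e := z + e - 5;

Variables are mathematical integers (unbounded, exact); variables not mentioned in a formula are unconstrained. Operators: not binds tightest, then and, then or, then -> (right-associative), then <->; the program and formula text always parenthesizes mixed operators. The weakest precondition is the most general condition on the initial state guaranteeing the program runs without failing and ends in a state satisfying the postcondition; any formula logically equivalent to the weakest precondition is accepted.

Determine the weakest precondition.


Working backward. After the program, the postcondition e + e <= z + e and (e - 1 < 3*z + 8 or 2*z >= -1) must hold; in canonical form it is e <= z and (e < 3*z + 9 or 2*z >= -1).
Before e := z + e - 5: e <= 5 and (e < 2*z + 14 or 2*z >= -1)
Before z := e - 4: e <= 5 and (e > -6 or 2*e >= 7)
Answer: WP = e <= 5 and (e > -6 or 2*e >= 7)


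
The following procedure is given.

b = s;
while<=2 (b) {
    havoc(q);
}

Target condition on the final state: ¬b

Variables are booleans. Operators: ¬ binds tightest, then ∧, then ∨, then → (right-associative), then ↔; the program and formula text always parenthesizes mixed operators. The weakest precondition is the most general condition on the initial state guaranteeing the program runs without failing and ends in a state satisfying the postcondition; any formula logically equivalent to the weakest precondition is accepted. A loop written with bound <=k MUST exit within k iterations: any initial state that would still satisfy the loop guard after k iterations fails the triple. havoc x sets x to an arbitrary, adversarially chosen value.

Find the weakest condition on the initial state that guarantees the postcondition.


Working backward. After the program, ¬b must hold.
Before the loop (bound <=2), unroll the exhaustion recursion (WP_0 = exit-now case; WP_j = one more guarded iteration, up to j = 2):
  WP_0: ¬b
  WP_1: b → (¬b)
  WP_2: b → (b → (¬b))
So before the loop: b → (b → (¬b))
Before b := s: s → (s → (¬s))
Answer: WP = s → (s → (¬s))


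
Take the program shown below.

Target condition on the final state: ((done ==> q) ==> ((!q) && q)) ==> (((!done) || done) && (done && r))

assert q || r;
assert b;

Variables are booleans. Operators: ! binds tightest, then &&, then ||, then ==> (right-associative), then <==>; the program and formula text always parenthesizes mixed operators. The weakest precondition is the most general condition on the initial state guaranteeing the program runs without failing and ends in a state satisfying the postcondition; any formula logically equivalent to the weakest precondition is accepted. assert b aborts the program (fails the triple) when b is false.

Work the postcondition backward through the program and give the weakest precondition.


Working backward. After the program, the postcondition ((done ==> q) ==> ((!q) && q)) ==> (((!done) || done) && (done && r)) must hold; in canonical form it is (!(done ==> q)) ==> (done && r).
Before assert b: b && ((!(done ==> q)) ==> (done && r))
Before assert q || r: (q || r) && b && ((!(done ==> q)) ==> (done && r))
Answer: WP = (q || r) && b && ((!(done ==> q)) ==> (done && r))


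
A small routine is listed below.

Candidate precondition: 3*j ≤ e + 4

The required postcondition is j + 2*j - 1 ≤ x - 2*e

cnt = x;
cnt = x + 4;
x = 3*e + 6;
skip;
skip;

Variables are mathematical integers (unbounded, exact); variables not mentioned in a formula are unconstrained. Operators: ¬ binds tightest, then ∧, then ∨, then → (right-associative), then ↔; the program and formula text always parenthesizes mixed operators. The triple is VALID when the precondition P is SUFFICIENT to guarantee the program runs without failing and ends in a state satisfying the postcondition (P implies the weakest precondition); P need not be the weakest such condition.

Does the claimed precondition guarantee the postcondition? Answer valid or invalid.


Working backward. After the program, the postcondition j + 2*j - 1 ≤ x - 2*e must hold; in canonical form it is 2*e + 3*j ≤ x + 1.
Before skip: 2*e + 3*j ≤ x + 1
Before skip: 2*e + 3*j ≤ x + 1
Before x := 3*e + 6: 3*j ≤ e + 7
Before cnt := x + 4: 3*j ≤ e + 7
Before cnt := x: 3*j ≤ e + 7
The weakest precondition is 3*j ≤ e + 7.
Check whether 3*j ≤ e + 4 implies it.
Every state satisfying the precondition satisfies the weakest precondition: the implication holds.
Answer: valid


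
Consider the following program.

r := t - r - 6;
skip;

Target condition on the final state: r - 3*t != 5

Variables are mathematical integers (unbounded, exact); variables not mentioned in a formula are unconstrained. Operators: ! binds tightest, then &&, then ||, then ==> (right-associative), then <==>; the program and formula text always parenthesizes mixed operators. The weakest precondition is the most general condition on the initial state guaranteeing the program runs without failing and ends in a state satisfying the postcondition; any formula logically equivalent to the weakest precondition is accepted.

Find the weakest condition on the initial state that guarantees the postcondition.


Working backward. After the program, the postcondition r - 3*t != 5 must hold; in canonical form it is r != 3*t + 5.
Before skip: r != 3*t + 5
Before r := t - r - 6: r + 2*t != -11
Answer: WP = r + 2*t != -11


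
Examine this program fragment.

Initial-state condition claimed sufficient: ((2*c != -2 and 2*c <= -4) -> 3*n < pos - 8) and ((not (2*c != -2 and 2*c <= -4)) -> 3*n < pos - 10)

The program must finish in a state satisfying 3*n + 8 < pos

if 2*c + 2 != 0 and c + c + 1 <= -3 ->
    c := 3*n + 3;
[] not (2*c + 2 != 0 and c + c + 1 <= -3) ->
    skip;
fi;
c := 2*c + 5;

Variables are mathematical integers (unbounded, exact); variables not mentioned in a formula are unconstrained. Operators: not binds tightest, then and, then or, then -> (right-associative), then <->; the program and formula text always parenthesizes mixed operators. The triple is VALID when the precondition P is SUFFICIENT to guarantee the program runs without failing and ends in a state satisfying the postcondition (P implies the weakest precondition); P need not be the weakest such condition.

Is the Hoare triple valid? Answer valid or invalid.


Working backward. After the program, the postcondition 3*n + 8 < pos must hold; in canonical form it is 3*n < pos - 8.
Before c := 2*c + 5: 3*n < pos - 8
Then branch requires 3*n < pos - 8; else branch requires 3*n < pos - 8.
Before the if: ((2*c != -2 and 2*c <= -4) -> 3*n < pos - 8) and ((not (2*c != -2 and 2*c <= -4)) -> 3*n < pos - 8)
The weakest precondition is ((2*c != -2 and 2*c <= -4) -> 3*n < pos - 8) and ((not (2*c != -2 and 2*c <= -4)) -> 3*n < pos - 8).
Check whether ((2*c != -2 and 2*c <= -4) -> 3*n < pos - 8) and ((not (2*c != -2 and 2*c <= -4)) -> 3*n < pos - 10) implies it.
Every state satisfying the precondition satisfies the weakest precondition: the implication holds.
Answer: valid


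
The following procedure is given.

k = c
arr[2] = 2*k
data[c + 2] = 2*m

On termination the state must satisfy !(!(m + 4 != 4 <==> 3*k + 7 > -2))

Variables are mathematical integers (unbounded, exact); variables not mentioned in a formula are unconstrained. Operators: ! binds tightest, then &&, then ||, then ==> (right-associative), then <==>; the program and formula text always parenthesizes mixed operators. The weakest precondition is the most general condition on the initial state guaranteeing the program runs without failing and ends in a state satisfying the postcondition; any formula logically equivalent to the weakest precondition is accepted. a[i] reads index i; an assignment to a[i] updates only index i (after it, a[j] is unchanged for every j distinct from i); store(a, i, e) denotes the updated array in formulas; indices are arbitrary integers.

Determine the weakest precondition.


Working backward. After the program, the postcondition !(!(m + 4 != 4 <==> 3*k + 7 > -2)) must hold; in canonical form it is m != 0 <==> 3*k > -9.
Before data[c + 2] := 2*m: m != 0 <==> 3*k > -9
Before arr[2] := 2*k: m != 0 <==> 3*k > -9
Before k := c: m != 0 <==> 3*c > -9
Answer: WP = m != 0 <==> 3*c > -9


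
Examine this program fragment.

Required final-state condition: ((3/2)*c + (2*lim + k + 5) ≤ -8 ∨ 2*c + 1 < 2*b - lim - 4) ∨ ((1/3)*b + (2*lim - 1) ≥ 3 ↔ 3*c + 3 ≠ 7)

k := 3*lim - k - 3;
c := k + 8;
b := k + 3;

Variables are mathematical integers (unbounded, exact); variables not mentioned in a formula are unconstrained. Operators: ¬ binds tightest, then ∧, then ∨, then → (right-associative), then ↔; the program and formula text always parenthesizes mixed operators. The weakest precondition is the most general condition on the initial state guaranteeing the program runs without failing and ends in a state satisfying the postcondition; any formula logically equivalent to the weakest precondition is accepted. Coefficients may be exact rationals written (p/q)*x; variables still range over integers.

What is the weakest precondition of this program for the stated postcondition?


Working backward. After the program, the postcondition ((3/2)*c + (2*lim + k + 5) ≤ -8 ∨ 2*c + 1 < 2*b - lim - 4) ∨ ((1/3)*b + (2*lim - 1) ≥ 3 ↔ 3*c + 3 ≠ 7) must hold; in canonical form it is (3/2)*c + k + 2*lim ≤ -13 ∨ 2*c + lim < 2*b - 5 ∨ ((1/3)*b + 2*lim ≥ 4 ↔ 3*c ≠ 4).
Before b := k + 3: (3/2)*c + k + 2*lim ≤ -13 ∨ 2*c + lim < 2*k + 1 ∨ ((1/3)*k + 2*lim ≥ 3 ↔ 3*c ≠ 4)
Before c := k + 8: (5/2)*k + 2*lim ≤ -25 ∨ lim < -15 ∨ ((1/3)*k + 2*lim ≥ 3 ↔ 3*k ≠ -20)
Before k := 3*lim - k - 3: (19/2)*lim ≤ (5/2)*k - 35/2 ∨ lim < -15 ∨ (3*lim ≥ (1/3)*k + 4 ↔ 9*lim ≠ 3*k - 11)
Answer: WP = (19/2)*lim ≤ (5/2)*k - 35/2 ∨ lim < -15 ∨ (3*lim ≥ (1/3)*k + 4 ↔ 9*lim ≠ 3*k - 11)


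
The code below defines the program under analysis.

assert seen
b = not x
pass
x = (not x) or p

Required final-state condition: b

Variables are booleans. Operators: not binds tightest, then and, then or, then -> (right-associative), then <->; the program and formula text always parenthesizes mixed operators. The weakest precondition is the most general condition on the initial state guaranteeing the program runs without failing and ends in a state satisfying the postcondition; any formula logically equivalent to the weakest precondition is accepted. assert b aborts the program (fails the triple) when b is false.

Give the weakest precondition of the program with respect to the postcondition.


Working backward. After the program, b must hold.
Before x := (not x) or p: b
Before skip: b
Before b := not x: not x
Before assert seen: seen and (not x)
Answer: WP = seen and (not x)


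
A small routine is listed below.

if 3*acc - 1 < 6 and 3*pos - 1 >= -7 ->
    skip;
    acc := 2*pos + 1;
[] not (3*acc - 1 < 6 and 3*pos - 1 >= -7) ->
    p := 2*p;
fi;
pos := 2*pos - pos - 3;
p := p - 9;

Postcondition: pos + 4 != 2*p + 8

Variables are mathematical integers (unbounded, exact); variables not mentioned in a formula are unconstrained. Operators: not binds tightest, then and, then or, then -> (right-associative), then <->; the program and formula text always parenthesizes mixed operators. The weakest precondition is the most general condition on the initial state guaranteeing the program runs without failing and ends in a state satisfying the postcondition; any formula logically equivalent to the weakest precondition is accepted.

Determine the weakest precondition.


Working backward. After the program, the postcondition pos + 4 != 2*p + 8 must hold; in canonical form it is pos != 2*p + 4.
Before p := p - 9: pos != 2*p - 14
Before pos := 2*pos - pos - 3: pos != 2*p - 11
Then branch requires pos != 2*p - 11; else branch requires pos != 4*p - 11.
Before the if: ((3*acc < 7 and 3*pos >= -6) -> pos != 2*p - 11) and ((not (3*acc < 7 and 3*pos >= -6)) -> pos != 4*p - 11)
Answer: WP = ((3*acc < 7 and 3*pos >= -6) -> pos != 2*p - 11) and ((not (3*acc < 7 and 3*pos >= -6)) -> pos != 4*p - 11)


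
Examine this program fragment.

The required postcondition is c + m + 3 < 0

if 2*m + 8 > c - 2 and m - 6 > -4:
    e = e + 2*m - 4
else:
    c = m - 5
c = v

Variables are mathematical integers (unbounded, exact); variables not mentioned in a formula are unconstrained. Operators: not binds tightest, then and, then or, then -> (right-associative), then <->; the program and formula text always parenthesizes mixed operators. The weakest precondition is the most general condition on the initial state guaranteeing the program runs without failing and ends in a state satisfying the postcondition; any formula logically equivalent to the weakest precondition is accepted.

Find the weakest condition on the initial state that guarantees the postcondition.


Working backward. After the program, the postcondition c + m + 3 < 0 must hold; in canonical form it is c + m < -3.
Before c := v: m + v < -3
Then branch requires m + v < -3; else branch requires m + v < -3.
Before the if: ((2*m > c - 10 and m > 2) -> m + v < -3) and ((not (2*m > c - 10 and m > 2)) -> m + v < -3)
Answer: WP = ((2*m > c - 10 and m > 2) -> m + v < -3) and ((not (2*m > c - 10 and m > 2)) -> m + v < -3)


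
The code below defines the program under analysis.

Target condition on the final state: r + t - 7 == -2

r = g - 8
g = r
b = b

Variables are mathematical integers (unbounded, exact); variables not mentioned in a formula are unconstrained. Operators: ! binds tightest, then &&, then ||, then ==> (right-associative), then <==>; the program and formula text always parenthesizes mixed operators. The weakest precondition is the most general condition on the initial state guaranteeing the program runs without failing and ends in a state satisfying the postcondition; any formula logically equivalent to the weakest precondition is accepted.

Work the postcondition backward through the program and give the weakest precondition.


Working backward. After the program, the postcondition r + t - 7 == -2 must hold; in canonical form it is r + t == 5.
Before b := b: r + t == 5
Before g := r: r + t == 5
Before r := g - 8: g + t == 13
Answer: WP = g + t == 13


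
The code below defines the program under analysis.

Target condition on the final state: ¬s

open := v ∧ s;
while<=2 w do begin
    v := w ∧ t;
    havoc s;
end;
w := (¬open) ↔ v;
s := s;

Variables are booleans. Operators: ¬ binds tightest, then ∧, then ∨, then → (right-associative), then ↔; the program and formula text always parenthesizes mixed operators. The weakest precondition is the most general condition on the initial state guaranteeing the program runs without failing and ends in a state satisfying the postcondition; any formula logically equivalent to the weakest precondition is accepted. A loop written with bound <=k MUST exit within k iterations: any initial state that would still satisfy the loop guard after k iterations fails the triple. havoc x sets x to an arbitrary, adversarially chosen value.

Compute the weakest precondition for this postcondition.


Working backward. After the program, ¬s must hold.
Before s := s: ¬s
Before w := (¬open) ↔ v: ¬s
Before the loop (bound <=2), unroll the exhaustion recursion (WP_0 = exit-now case; WP_j = one more guarded iteration, up to j = 2):
  WP_0: (¬w) ∧ (¬s)
  WP_1: (¬w) ∧ ((¬w) → (¬s))
  WP_2: (¬w) ∧ ((¬w) → (¬s))
So before the loop: (¬w) ∧ ((¬w) → (¬s))
Before open := v ∧ s: (¬w) ∧ ((¬w) → (¬s))
Answer: WP = (¬w) ∧ ((¬w) → (¬s))


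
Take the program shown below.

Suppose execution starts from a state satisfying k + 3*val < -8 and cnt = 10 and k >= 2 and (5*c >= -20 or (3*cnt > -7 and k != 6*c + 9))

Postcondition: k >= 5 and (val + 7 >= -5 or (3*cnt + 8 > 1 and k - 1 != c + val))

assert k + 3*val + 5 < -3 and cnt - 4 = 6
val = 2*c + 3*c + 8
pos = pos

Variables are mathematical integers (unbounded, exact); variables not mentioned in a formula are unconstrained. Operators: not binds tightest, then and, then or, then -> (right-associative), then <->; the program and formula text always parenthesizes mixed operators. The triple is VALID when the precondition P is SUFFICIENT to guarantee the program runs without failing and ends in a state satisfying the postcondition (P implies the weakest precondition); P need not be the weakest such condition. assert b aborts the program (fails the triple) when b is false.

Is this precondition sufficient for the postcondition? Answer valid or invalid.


Working backward. After the program, the postcondition k >= 5 and (val + 7 >= -5 or (3*cnt + 8 > 1 and k - 1 != c + val)) must hold; in canonical form it is k >= 5 and (val >= -12 or (3*cnt > -7 and k != c + val + 1)).
Before pos := pos: k >= 5 and (val >= -12 or (3*cnt > -7 and k != c + val + 1))
Before val := 2*c + 3*c + 8: k >= 5 and (5*c >= -20 or (3*cnt > -7 and k != 6*c + 9))
Before assert k + 3*val + 5 < -3 and cnt - 4 = 6: k + 3*val < -8 and cnt = 10 and k >= 5 and (5*c >= -20 or (3*cnt > -7 and k != 6*c + 9))
The weakest precondition is k + 3*val < -8 and cnt = 10 and k >= 5 and (5*c >= -20 or (3*cnt > -7 and k != 6*c + 9)).
Check whether k + 3*val < -8 and cnt = 10 and k >= 2 and (5*c >= -20 or (3*cnt > -7 and k != 6*c + 9)) implies it.
Countermodel: at the initial state c = -5, cnt = 10, k = 3, val = -4, the precondition holds but the weakest precondition fails.
Answer: invalid


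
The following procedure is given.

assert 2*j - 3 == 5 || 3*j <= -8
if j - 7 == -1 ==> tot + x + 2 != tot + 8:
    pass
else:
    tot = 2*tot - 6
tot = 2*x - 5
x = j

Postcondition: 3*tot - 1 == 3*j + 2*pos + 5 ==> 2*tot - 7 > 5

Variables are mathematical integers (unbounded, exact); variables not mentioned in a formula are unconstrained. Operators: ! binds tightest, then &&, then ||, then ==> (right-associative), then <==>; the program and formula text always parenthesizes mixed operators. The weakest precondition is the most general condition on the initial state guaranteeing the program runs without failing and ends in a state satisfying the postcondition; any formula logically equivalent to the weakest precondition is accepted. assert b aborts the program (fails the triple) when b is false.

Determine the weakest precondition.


Working backward. After the program, the postcondition 3*tot - 1 == 3*j + 2*pos + 5 ==> 2*tot - 7 > 5 must hold; in canonical form it is 3*tot == 3*j + 2*pos + 6 ==> 2*tot > 12.
Before x := j: 3*tot == 3*j + 2*pos + 6 ==> 2*tot > 12
Before tot := 2*x - 5: 6*x == 3*j + 2*pos + 21 ==> 4*x > 22
Then branch requires 6*x == 3*j + 2*pos + 21 ==> 4*x > 22; else branch requires 6*x == 3*j + 2*pos + 21 ==> 4*x > 22.
Before the if: ((j == 6 ==> x != 6) ==> (6*x == 3*j + 2*pos + 21 ==> 4*x > 22)) && ((!(j == 6 ==> x != 6)) ==> (6*x == 3*j + 2*pos + 21 ==> 4*x > 22))
Before assert 2*j - 3 == 5 || 3*j <= -8: (2*j == 8 || 3*j <= -8) && ((j == 6 ==> x != 6) ==> (6*x == 3*j + 2*pos + 21 ==> 4*x > 22)) && ((!(j == 6 ==> x != 6)) ==> (6*x == 3*j + 2*pos + 21 ==> 4*x > 22))
Answer: WP = (2*j == 8 || 3*j <= -8) && ((j == 6 ==> x != 6) ==> (6*x == 3*j + 2*pos + 21 ==> 4*x > 22)) && ((!(j == 6 ==> x != 6)) ==> (6*x == 3*j + 2*pos + 21 ==> 4*x > 22))


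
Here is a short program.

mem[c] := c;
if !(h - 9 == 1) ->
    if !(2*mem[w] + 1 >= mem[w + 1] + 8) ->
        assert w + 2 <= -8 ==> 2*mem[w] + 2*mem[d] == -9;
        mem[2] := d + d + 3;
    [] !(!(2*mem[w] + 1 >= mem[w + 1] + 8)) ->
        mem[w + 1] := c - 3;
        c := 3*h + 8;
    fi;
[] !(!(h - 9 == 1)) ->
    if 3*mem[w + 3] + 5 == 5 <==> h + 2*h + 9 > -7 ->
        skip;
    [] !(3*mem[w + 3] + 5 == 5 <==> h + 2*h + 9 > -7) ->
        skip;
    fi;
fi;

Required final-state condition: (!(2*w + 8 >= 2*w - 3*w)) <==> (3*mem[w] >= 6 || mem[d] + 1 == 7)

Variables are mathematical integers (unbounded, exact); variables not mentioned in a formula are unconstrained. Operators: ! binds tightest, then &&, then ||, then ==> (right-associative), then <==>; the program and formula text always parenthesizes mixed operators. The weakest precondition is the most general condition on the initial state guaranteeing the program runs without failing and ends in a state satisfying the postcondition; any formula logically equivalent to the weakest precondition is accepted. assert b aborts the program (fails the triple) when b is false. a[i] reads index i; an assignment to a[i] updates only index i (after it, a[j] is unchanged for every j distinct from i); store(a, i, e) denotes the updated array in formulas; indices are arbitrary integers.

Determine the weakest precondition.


Working backward. After the program, the postcondition (!(2*w + 8 >= 2*w - 3*w)) <==> (3*mem[w] >= 6 || mem[d] + 1 == 7) must hold; in canonical form it is (!(3*w >= -8)) <==> (3*mem[w] >= 6 || mem[d] == 6).
Then branch requires ((!(2*mem[w] >= mem[w + 1] + 7)) ==> ((w <= -10 ==> 2*mem[d] + 2*mem[w] == -9) && ((!(3*w >= -8)) <==> (3*store(mem, 2, 2*d + 3)[w] >= 6 || store(mem, 2, 2*d + 3)[d] == 6)))) && (2*mem[w] >= mem[w + 1] + 7 ==> ((!(3*w >= -8)) <==> (3*store(mem, w + 1, c - 3)[w] >= 6 || store(mem, w + 1, c - 3)[d] == 6))); else branch requires ((3*mem[w + 3] == 0 <==> 3*h > -16) ==> ((!(3*w >= -8)) <==> (3*mem[w] >= 6 || mem[d] == 6))) && ((!(3*mem[w + 3] == 0 <==> 3*h > -16)) ==> ((!(3*w >= -8)) <==> (3*mem[w] >= 6 || mem[d] == 6))).
Before the if: ((!(h == 10)) ==> (((!(2*mem[w] >= mem[w + 1] + 7)) ==> ((w <= -10 ==> 2*mem[d] + 2*mem[w] == -9) && ((!(3*w >= -8)) <==> (3*store(mem, 2, 2*d + 3)[w] >= 6 || store(mem, 2, 2*d + 3)[d] == 6)))) && (2*mem[w] >= mem[w + 1] + 7 ==> ((!(3*w >= -8)) <==> (3*store(mem, w + 1, c - 3)[w] >= 6 || store(mem, w + 1, c - 3)[d] == 6))))) && (h == 10 ==> (((3*mem[w + 3] == 0 <==> 3*h > -16) ==> ((!(3*w >= -8)) <==> (3*mem[w] >= 6 || mem[d] == 6))) && ((!(3*mem[w + 3] == 0 <==> 3*h > -16)) ==> ((!(3*w >= -8)) <==> (3*mem[w] >= 6 || mem[d] == 6)))))
Before mem[c] := c: ((!(h == 10)) ==> (((!(2*store(mem, c, c)[w] >= store(mem, c, c)[w + 1] + 7)) ==> ((w <= -10 ==> 2*store(mem, c, c)[d] + 2*store(mem, c, c)[w] == -9) && ((!(3*w >= -8)) <==> (3*store(store(mem, c, c), 2, 2*d + 3)[w] >= 6 || store(store(mem, c, c), 2, 2*d + 3)[d] == 6)))) && (2*store(mem, c, c)[w] >= store(mem, c, c)[w + 1] + 7 ==> ((!(3*w >= -8)) <==> (3*store(store(mem, c, c), w + 1, c - 3)[w] >= 6 || store(store(mem, c, c), w + 1, c - 3)[d] == 6))))) && (h == 10 ==> (((3*store(mem, c, c)[w + 3] == 0 <==> 3*h > -16) ==> ((!(3*w >= -8)) <==> (3*store(mem, c, c)[w] >= 6 || store(mem, c, c)[d] == 6))) && ((!(3*store(mem, c, c)[w + 3] == 0 <==> 3*h > -16)) ==> ((!(3*w >= -8)) <==> (3*store(mem, c, c)[w] >= 6 || store(mem, c, c)[d] == 6)))))
Answer: WP = ((!(h == 10)) ==> (((!(2*store(mem, c, c)[w] >= store(mem, c, c)[w + 1] + 7)) ==> ((w <= -10 ==> 2*store(mem, c, c)[d] + 2*store(mem, c, c)[w] == -9) && ((!(3*w >= -8)) <==> (3*store(store(mem, c, c), 2, 2*d + 3)[w] >= 6 || store(store(mem, c, c), 2, 2*d + 3)[d] == 6)))) && (2*store(mem, c, c)[w] >= store(mem, c, c)[w + 1] + 7 ==> ((!(3*w >= -8)) <==> (3*store(store(mem, c, c), w + 1, c - 3)[w] >= 6 || store(store(mem, c, c), w + 1, c - 3)[d] == 6))))) && (h == 10 ==> (((3*store(mem, c, c)[w + 3] == 0 <==> 3*h > -16) ==> ((!(3*w >= -8)) <==> (3*store(mem, c, c)[w] >= 6 || store(mem, c, c)[d] == 6))) && ((!(3*store(mem, c, c)[w + 3] == 0 <==> 3*h > -16)) ==> ((!(3*w >= -8)) <==> (3*store(mem, c, c)[w] >= 6 || store(mem, c, c)[d] == 6)))))


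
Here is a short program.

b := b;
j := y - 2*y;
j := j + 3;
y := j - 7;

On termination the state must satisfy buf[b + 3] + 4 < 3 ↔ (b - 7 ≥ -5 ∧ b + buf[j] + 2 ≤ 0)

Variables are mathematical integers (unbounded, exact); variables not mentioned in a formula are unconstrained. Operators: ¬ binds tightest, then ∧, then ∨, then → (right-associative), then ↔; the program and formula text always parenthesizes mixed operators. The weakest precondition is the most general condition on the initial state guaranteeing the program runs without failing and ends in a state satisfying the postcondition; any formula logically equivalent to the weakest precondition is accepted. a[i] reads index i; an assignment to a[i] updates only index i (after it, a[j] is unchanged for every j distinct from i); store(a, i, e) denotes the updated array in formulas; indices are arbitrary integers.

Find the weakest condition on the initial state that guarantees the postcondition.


Working backward. After the program, the postcondition buf[b + 3] + 4 < 3 ↔ (b - 7 ≥ -5 ∧ b + buf[j] + 2 ≤ 0) must hold; in canonical form it is buf[b + 3] < -1 ↔ (b ≥ 2 ∧ buf[j] + b ≤ -2).
Before y := j - 7: buf[b + 3] < -1 ↔ (b ≥ 2 ∧ buf[j] + b ≤ -2)
Before j := j + 3: buf[b + 3] < -1 ↔ (b ≥ 2 ∧ buf[j + 3] + b ≤ -2)
Before j := y - 2*y: buf[b + 3] < -1 ↔ (b ≥ 2 ∧ buf[-y + 3] + b ≤ -2)
Before b := b: buf[b + 3] < -1 ↔ (b ≥ 2 ∧ buf[-y + 3] + b ≤ -2)
Answer: WP = buf[b + 3] < -1 ↔ (b ≥ 2 ∧ buf[-y + 3] + b ≤ -2)


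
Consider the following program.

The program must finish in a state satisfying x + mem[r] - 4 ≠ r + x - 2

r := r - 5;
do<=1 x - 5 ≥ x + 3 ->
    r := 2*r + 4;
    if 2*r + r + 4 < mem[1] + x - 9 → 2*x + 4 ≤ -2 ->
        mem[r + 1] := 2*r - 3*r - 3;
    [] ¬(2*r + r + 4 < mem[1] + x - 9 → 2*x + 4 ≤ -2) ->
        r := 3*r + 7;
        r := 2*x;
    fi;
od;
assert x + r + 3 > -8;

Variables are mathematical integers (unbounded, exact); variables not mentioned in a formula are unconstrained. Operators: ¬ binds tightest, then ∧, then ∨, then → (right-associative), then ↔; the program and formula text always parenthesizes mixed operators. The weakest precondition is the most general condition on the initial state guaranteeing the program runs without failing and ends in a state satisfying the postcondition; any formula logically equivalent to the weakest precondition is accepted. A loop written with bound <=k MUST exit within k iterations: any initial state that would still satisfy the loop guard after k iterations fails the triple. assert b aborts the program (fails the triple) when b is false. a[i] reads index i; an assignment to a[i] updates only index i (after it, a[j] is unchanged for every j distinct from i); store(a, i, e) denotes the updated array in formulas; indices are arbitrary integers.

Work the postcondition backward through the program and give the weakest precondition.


Working backward. After the program, the postcondition x + mem[r] - 4 ≠ r + x - 2 must hold; in canonical form it is mem[r] ≠ r + 2.
Before assert x + r + 3 > -8: r + x > -11 ∧ mem[r] ≠ r + 2
Before the loop (bound <=1), unroll the exhaustion recursion (WP_0 = exit-now case; WP_j = one more guarded iteration, up to j = 1):
  WP_0: r + x > -11 ∧ mem[r] ≠ r + 2
  WP_1: r + x > -11 ∧ mem[r] ≠ r + 2
So before the loop: r + x > -11 ∧ mem[r] ≠ r + 2
Before r := r - 5: r + x > -6 ∧ mem[r - 5] ≠ r - 3
Answer: WP = r + x > -6 ∧ mem[r - 5] ≠ r - 3
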